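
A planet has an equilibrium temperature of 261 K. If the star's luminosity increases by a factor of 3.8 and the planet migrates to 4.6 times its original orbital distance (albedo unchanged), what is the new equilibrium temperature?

T_eq ∝ L^(1/4) · d^(−1/2).
T′ = 261 × 3.8^(1/4) / 4.6^(1/2) = 170 K.

T_eq ≈ 170 K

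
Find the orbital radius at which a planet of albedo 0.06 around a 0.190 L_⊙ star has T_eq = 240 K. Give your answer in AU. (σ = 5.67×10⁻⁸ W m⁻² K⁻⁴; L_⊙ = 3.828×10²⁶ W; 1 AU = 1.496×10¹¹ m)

L = 0.190 × 3.828×10²⁶ = 7.27×10²⁵ W.
From T_eq⁴ = L(1−A)/(16πσd²): d = √[L(1−A)/(16πσT_eq⁴)].
d = √[7.27×10²⁵ × 0.94 / (16π × 5.67×10⁻⁸ × (240)⁴)] = 8.50×10¹⁰ m = 0.568 AU.

d ≈ 0.568 AU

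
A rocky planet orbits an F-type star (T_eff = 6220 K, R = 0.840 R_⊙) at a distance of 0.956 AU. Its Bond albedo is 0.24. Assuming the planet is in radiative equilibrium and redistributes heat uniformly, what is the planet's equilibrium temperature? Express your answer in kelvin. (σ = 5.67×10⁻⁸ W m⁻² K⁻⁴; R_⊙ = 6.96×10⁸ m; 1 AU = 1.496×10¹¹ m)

T_eq ≈ 263 K

R_⋆ = 0.840 × 6.96×10⁸ = 5.85×10⁸ m.
d = 0.956 AU = 1.43×10¹¹ m.
L = 4πR_⋆²σT_⋆⁴ = 4π(5.85×10⁸)² × 5.67×10⁻⁸ × (6220)⁴ = 3.65×10²⁶ W.
S = L/(4πd²) = 1420 W m⁻².
Energy balance: absorbed = emitted ⇒ πR²·S(1−A) = 4πR²·σT_eq⁴, so T_eq⁴ = S(1−A)/(4σ).
T_eq = [1420 × 0.76 / (4 × 5.67×10⁻⁸)]^(1/4) = (4.75×10⁹)^(1/4) = 263 K.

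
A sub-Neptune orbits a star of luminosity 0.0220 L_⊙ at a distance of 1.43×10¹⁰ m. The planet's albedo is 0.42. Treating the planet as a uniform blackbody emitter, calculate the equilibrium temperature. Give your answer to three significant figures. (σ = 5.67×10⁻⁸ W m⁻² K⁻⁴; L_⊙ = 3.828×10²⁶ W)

T_eq ≈ 303 K

L = 0.0220 × 3.828×10²⁶ = 8.42×10²⁴ W.
Flux: S = L/(4πd²) = 8.42×10²⁴/(4π×(1.43×10¹⁰)²) = 3280 W m⁻².
Energy balance: absorbed = emitted ⇒ πR²·S(1−A) = 4πR²·σT_eq⁴, so T_eq⁴ = S(1−A)/(4σ).
T_eq = [3280 × 0.58 / (4 × 5.67×10⁻⁸)]^(1/4) = (8.38×10⁹)^(1/4) = 303 K.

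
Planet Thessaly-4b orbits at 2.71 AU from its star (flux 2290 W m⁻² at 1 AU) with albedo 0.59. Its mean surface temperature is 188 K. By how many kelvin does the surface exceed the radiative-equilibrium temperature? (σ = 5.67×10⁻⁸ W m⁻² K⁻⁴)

S = 2290/2.71² = 311.8 W m⁻².
T_eq = [S(1−A)/(4σ)]^(1/4) = [311.8×0.41/(4×5.67×10⁻⁸)]^(1/4) = 154.1 K.
ΔT = T_surf − T_eq = 188 − 154.1.

ΔT ≈ 33.9 K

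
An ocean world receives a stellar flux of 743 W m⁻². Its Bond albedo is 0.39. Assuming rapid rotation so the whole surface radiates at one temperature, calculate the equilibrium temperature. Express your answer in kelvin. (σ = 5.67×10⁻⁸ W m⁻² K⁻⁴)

Energy balance: absorbed = emitted ⇒ πR²·S(1−A) = 4πR²·σT_eq⁴, so T_eq⁴ = S(1−A)/(4σ).
T_eq = [743 × 0.61 / (4 × 5.67×10⁻⁸)]^(1/4) = (2.00×10⁹)^(1/4) = 211 K.

T_eq ≈ 211 K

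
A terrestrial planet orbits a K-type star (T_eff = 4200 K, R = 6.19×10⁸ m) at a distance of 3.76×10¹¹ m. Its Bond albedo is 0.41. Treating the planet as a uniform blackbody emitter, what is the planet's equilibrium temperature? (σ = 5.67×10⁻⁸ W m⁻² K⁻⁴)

L = 4πR_⋆²σT_⋆⁴ = 4π(6.19×10⁸)² × 5.67×10⁻⁸ × (4200)⁴ = 8.50×10²⁵ W.
S = L/(4πd²) = 47.8 W m⁻².
Energy balance: absorbed = emitted ⇒ πR²·S(1−A) = 4πR²·σT_eq⁴, so T_eq⁴ = S(1−A)/(4σ).
T_eq = [47.8 × 0.59 / (4 × 5.67×10⁻⁸)]^(1/4) = (1.24×10⁸)^(1/4) = 106 K.

T_eq ≈ 106 K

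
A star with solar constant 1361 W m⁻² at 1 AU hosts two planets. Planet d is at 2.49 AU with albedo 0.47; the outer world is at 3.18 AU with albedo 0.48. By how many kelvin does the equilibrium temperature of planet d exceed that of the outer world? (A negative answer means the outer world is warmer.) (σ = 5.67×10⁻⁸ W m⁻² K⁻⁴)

T_eq = [S₀(1−A)/(4σd²)]^(1/4), so T ∝ (1−A)^(1/4) / √d.
T₁ = [1361×0.53/(4×5.67×10⁻⁸×2.49²)]^(1/4) = 150.50 K.
T₂ = [1361×0.52/(4×5.67×10⁻⁸×3.18²)]^(1/4) = 132.54 K.

ΔT ≈ 18.0 K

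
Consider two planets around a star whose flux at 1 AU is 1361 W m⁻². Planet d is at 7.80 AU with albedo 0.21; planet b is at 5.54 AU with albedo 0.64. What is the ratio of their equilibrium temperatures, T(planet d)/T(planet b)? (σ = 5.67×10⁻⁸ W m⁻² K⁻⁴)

T_eq = [S₀(1−A)/(4σd²)]^(1/4), so T ∝ (1−A)^(1/4) / √d.
T₁ = [1361×0.79/(4×5.67×10⁻⁸×7.80²)]^(1/4) = 93.95 K.
T₂ = [1361×0.36/(4×5.67×10⁻⁸×5.54²)]^(1/4) = 91.60 K.

T₁/T₂ ≈ 1.026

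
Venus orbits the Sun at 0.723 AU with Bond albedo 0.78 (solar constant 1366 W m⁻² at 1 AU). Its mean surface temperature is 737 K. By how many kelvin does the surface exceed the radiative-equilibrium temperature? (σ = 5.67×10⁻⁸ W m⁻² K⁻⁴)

ΔT ≈ 512.6 K

S = 1366/0.723² = 2613 W m⁻².
T_eq = [S(1−A)/(4σ)]^(1/4) = [2613×0.22/(4×5.67×10⁻⁸)]^(1/4) = 224.4 K.
ΔT = T_surf − T_eq = 737 − 224.4.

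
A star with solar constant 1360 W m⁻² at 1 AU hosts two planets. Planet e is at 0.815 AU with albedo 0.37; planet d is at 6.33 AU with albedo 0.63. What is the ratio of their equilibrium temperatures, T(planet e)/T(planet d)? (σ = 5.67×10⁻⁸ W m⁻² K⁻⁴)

T_eq = [S₀(1−A)/(4σd²)]^(1/4), so T ∝ (1−A)^(1/4) / √d.
T₁ = [1360×0.63/(4×5.67×10⁻⁸×0.815²)]^(1/4) = 274.62 K.
T₂ = [1360×0.37/(4×5.67×10⁻⁸×6.33²)]^(1/4) = 86.26 K.

T₁/T₂ ≈ 3.184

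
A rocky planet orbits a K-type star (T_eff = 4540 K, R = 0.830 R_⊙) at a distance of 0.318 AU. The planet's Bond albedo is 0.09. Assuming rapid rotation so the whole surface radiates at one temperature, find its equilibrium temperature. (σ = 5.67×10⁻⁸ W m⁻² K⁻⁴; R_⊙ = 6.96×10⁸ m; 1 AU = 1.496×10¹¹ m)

T_eq ≈ 346 K

R_⋆ = 0.830 × 6.96×10⁸ = 5.78×10⁸ m.
d = 0.318 AU = 4.76×10¹⁰ m.
L = 4πR_⋆²σT_⋆⁴ = 4π(5.78×10⁸)² × 5.67×10⁻⁸ × (4540)⁴ = 1.01×10²⁶ W.
S = L/(4πd²) = 3550 W m⁻².
Energy balance: absorbed = emitted ⇒ πR²·S(1−A) = 4πR²·σT_eq⁴, so T_eq⁴ = S(1−A)/(4σ).
T_eq = [3550 × 0.91 / (4 × 5.67×10⁻⁸)]^(1/4) = (1.43×10¹⁰)^(1/4) = 346 K.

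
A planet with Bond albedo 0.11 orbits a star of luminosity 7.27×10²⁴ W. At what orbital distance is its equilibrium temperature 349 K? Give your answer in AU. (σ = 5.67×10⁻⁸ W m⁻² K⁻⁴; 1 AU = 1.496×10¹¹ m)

From T_eq⁴ = L(1−A)/(16πσd²): d = √[L(1−A)/(16πσT_eq⁴)].
d = √[7.27×10²⁴ × 0.89 / (16π × 5.67×10⁻⁸ × (349)⁴)] = 1.24×10¹⁰ m = 0.0827 AU.

d ≈ 0.0827 AU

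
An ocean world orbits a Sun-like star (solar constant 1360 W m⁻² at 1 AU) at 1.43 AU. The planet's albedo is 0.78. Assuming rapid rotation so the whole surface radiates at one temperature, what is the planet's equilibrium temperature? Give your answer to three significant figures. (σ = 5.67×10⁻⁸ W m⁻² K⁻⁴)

T_eq ≈ 159 K

Flux at 1.43 AU: S = 1360/1.43² = 665 W m⁻².
Energy balance: absorbed = emitted ⇒ πR²·S(1−A) = 4πR²·σT_eq⁴, so T_eq⁴ = S(1−A)/(4σ).
T_eq = [665 × 0.22 / (4 × 5.67×10⁻⁸)]^(1/4) = (6.45×10⁸)^(1/4) = 159 K.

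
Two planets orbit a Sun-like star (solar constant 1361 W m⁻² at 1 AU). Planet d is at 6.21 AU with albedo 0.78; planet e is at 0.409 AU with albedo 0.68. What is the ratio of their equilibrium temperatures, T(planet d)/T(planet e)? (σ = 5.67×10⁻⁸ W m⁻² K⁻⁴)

T₁/T₂ ≈ 0.234

T_eq = [S₀(1−A)/(4σd²)]^(1/4), so T ∝ (1−A)^(1/4) / √d.
T₁ = [1361×0.22/(4×5.67×10⁻⁸×6.21²)]^(1/4) = 76.49 K.
T₂ = [1361×0.32/(4×5.67×10⁻⁸×0.409²)]^(1/4) = 327.33 K.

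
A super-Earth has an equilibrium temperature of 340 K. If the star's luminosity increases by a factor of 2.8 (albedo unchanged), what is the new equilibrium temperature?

T_eq ≈ 440 K

T_eq ∝ L^(1/4) · d^(−1/2).
T′ = 340 × 2.8^(1/4) = 440 K.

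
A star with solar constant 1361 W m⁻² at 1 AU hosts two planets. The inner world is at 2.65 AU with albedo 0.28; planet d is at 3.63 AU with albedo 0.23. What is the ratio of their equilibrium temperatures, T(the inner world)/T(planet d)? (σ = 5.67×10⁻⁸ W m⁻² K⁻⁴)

T₁/T₂ ≈ 1.151

T_eq = [S₀(1−A)/(4σd²)]^(1/4), so T ∝ (1−A)^(1/4) / √d.
T₁ = [1361×0.72/(4×5.67×10⁻⁸×2.65²)]^(1/4) = 157.49 K.
T₂ = [1361×0.77/(4×5.67×10⁻⁸×3.63²)]^(1/4) = 136.84 K.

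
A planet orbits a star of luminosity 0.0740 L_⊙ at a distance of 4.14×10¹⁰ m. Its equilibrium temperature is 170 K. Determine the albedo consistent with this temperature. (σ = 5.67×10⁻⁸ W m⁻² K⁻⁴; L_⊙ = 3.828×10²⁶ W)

L = 0.0740 × 3.828×10²⁶ = 2.83×10²⁵ W.
Flux: S = L/(4πd²) = 2.83×10²⁵/(4π×(4.14×10¹⁰)²) = 1320 W m⁻².
From T_eq⁴ = S(1−A)/(4σ): 1−A = 4σT_eq⁴/S.
1−A = 4 × 5.67×10⁻⁸ × (170)⁴ / 1320 = 0.144.

A ≈ 0.86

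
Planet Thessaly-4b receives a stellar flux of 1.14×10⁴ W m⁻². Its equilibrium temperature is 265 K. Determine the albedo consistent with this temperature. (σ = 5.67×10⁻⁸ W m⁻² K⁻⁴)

A ≈ 0.90

From T_eq⁴ = S(1−A)/(4σ): 1−A = 4σT_eq⁴/S.
1−A = 4 × 5.67×10⁻⁸ × (265)⁴ / 1.14×10⁴ = 0.098.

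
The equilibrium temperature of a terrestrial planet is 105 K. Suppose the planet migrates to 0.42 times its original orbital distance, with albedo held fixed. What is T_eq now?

T_eq ≈ 162 K

T_eq ∝ L^(1/4) · d^(−1/2).
T′ = 105 / 0.42^(1/2) = 162 K.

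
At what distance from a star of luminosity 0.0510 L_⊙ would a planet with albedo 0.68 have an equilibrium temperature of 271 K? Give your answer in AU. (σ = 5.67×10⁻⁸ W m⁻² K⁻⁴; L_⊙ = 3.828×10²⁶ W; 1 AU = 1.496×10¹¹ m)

L = 0.0510 × 3.828×10²⁶ = 1.95×10²⁵ W.
From T_eq⁴ = L(1−A)/(16πσd²): d = √[L(1−A)/(16πσT_eq⁴)].
d = √[1.95×10²⁵ × 0.32 / (16π × 5.67×10⁻⁸ × (271)⁴)] = 2.02×10¹⁰ m = 0.135 AU.

d ≈ 0.135 AU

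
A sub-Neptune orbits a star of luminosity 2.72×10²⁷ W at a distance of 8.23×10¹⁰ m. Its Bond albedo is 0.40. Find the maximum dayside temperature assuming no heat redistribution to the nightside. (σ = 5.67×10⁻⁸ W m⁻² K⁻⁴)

T_ss ≈ 763 K

Flux: S = L/(4πd²) = 2.72×10²⁷/(4π×(8.23×10¹⁰)²) = 3.20×10⁴ W m⁻².
With no redistribution each surface element balances locally: S(1−A) = σT⁴.
T = [3.20×10⁴ × 0.60 / 5.67×10⁻⁸]^(1/4) = (3.38×10¹¹)^(1/4) = 763 K.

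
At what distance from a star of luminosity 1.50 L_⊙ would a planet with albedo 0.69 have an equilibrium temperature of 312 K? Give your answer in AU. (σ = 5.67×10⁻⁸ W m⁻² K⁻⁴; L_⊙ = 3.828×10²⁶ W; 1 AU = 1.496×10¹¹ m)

d ≈ 0.543 AU

L = 1.50 × 3.828×10²⁶ = 5.74×10²⁶ W.
From T_eq⁴ = L(1−A)/(16πσd²): d = √[L(1−A)/(16πσT_eq⁴)].
d = √[5.74×10²⁶ × 0.31 / (16π × 5.67×10⁻⁸ × (312)⁴)] = 8.12×10¹⁰ m = 0.543 AU.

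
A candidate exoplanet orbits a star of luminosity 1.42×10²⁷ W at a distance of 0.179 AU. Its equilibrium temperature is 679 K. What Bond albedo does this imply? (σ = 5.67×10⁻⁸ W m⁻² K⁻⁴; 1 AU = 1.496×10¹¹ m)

A ≈ 0.69

d = 0.179 AU = 2.68×10¹⁰ m.
Flux: S = L/(4πd²) = 1.42×10²⁷/(4π×(2.68×10¹⁰)²) = 1.58×10⁵ W m⁻².
From T_eq⁴ = S(1−A)/(4σ): 1−A = 4σT_eq⁴/S.
1−A = 4 × 5.67×10⁻⁸ × (679)⁴ / 1.58×10⁵ = 0.306.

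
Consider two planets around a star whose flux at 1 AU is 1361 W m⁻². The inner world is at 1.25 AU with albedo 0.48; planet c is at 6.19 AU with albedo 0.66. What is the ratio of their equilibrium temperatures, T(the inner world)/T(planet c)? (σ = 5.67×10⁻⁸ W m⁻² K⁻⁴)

T₁/T₂ ≈ 2.475

T_eq = [S₀(1−A)/(4σd²)]^(1/4), so T ∝ (1−A)^(1/4) / √d.
T₁ = [1361×0.52/(4×5.67×10⁻⁸×1.25²)]^(1/4) = 211.40 K.
T₂ = [1361×0.34/(4×5.67×10⁻⁸×6.19²)]^(1/4) = 85.42 K.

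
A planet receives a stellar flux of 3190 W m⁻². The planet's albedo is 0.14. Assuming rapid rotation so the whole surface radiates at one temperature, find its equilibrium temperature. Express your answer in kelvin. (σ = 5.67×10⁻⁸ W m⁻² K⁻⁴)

T_eq ≈ 332 K

Energy balance: absorbed = emitted ⇒ πR²·S(1−A) = 4πR²·σT_eq⁴, so T_eq⁴ = S(1−A)/(4σ).
T_eq = [3190 × 0.86 / (4 × 5.67×10⁻⁸)]^(1/4) = (1.21×10¹⁰)^(1/4) = 332 K.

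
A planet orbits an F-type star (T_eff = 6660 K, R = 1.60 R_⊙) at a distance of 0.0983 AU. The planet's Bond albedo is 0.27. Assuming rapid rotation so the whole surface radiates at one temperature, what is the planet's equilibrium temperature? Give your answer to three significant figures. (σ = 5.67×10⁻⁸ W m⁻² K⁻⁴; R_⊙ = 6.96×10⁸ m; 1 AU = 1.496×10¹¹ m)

T_eq ≈ 1200 K

R_⋆ = 1.60 × 6.96×10⁸ = 1.11×10⁹ m.
d = 0.0983 AU = 1.47×10¹⁰ m.
L = 4πR_⋆²σT_⋆⁴ = 4π(1.11×10⁹)² × 5.67×10⁻⁸ × (6660)⁴ = 1.74×10²⁷ W.
S = L/(4πd²) = 6.40×10⁵ W m⁻².
Energy balance: absorbed = emitted ⇒ πR²·S(1−A) = 4πR²·σT_eq⁴, so T_eq⁴ = S(1−A)/(4σ).
T_eq = [6.40×10⁵ × 0.73 / (4 × 5.67×10⁻⁸)]^(1/4) = (2.06×10¹²)^(1/4) = 1200 K.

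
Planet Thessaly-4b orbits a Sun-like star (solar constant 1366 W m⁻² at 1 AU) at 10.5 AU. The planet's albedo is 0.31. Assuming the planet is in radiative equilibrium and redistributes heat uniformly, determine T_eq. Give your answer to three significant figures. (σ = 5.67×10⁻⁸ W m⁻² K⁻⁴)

Flux at 10.5 AU: S = 1366/10.5² = 12.4 W m⁻².
Energy balance: absorbed = emitted ⇒ πR²·S(1−A) = 4πR²·σT_eq⁴, so T_eq⁴ = S(1−A)/(4σ).
T_eq = [12.4 × 0.69 / (4 × 5.67×10⁻⁸)]^(1/4) = (3.77×10⁷)^(1/4) = 78.4 K.

T_eq ≈ 78.4 K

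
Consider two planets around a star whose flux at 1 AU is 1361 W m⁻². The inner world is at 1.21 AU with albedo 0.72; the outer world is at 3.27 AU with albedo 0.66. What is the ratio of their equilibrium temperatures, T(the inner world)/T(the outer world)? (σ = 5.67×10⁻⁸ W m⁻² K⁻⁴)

T₁/T₂ ≈ 1.566

T_eq = [S₀(1−A)/(4σd²)]^(1/4), so T ∝ (1−A)^(1/4) / √d.
T₁ = [1361×0.28/(4×5.67×10⁻⁸×1.21²)]^(1/4) = 184.06 K.
T₂ = [1361×0.34/(4×5.67×10⁻⁸×3.27²)]^(1/4) = 117.53 K.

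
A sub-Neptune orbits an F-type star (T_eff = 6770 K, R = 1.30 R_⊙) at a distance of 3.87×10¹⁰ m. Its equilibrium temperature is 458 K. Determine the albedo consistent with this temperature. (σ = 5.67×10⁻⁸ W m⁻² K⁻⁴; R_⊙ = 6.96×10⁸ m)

A ≈ 0.85

R_⋆ = 1.30 × 6.96×10⁸ = 9.05×10⁸ m.
L = 4πR_⋆²σT_⋆⁴ = 4π(9.05×10⁸)² × 5.67×10⁻⁸ × (6770)⁴ = 1.23×10²⁷ W.
S = L/(4πd²) = 6.51×10⁴ W m⁻².
From T_eq⁴ = S(1−A)/(4σ): 1−A = 4σT_eq⁴/S.
1−A = 4 × 5.67×10⁻⁸ × (458)⁴ / 6.51×10⁴ = 0.153.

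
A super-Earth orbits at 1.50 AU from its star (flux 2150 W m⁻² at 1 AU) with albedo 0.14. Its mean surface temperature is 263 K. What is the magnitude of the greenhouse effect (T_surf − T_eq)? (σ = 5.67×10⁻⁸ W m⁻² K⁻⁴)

S = 2150/1.50² = 955.6 W m⁻².
T_eq = [S(1−A)/(4σ)]^(1/4) = [955.6×0.86/(4×5.67×10⁻⁸)]^(1/4) = 245.3 K.
ΔT = T_surf − T_eq = 263 − 245.3.

ΔT ≈ 17.7 K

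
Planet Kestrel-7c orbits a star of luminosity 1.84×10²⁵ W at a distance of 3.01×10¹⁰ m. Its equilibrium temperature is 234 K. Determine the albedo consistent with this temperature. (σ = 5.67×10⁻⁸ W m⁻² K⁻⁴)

A ≈ 0.58

Flux: S = L/(4πd²) = 1.84×10²⁵/(4π×(3.01×10¹⁰)²) = 1620 W m⁻².
From T_eq⁴ = S(1−A)/(4σ): 1−A = 4σT_eq⁴/S.
1−A = 4 × 5.67×10⁻⁸ × (234)⁴ / 1620 = 0.421.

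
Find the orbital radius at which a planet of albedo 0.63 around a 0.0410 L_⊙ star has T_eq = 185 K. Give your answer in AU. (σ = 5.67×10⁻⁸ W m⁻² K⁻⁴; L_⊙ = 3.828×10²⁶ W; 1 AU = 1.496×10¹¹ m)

d ≈ 0.279 AU

L = 0.0410 × 3.828×10²⁶ = 1.57×10²⁵ W.
From T_eq⁴ = L(1−A)/(16πσd²): d = √[L(1−A)/(16πσT_eq⁴)].
d = √[1.57×10²⁵ × 0.37 / (16π × 5.67×10⁻⁸ × (185)⁴)] = 4.17×10¹⁰ m = 0.279 AU.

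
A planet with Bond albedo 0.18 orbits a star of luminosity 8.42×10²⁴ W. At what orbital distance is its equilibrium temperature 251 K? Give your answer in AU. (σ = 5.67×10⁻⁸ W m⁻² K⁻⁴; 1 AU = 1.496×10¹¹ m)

d ≈ 0.165 AU

From T_eq⁴ = L(1−A)/(16πσd²): d = √[L(1−A)/(16πσT_eq⁴)].
d = √[8.42×10²⁴ × 0.82 / (16π × 5.67×10⁻⁸ × (251)⁴)] = 2.47×10¹⁰ m = 0.165 AU.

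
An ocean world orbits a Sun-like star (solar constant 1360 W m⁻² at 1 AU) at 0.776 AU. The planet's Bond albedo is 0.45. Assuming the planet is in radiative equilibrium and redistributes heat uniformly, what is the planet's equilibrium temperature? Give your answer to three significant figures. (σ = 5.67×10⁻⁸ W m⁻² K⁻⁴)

T_eq ≈ 272 K

Flux at 0.776 AU: S = 1360/0.776² = 2260 W m⁻².
Energy balance: absorbed = emitted ⇒ πR²·S(1−A) = 4πR²·σT_eq⁴, so T_eq⁴ = S(1−A)/(4σ).
T_eq = [2260 × 0.55 / (4 × 5.67×10⁻⁸)]^(1/4) = (5.48×10⁹)^(1/4) = 272 K.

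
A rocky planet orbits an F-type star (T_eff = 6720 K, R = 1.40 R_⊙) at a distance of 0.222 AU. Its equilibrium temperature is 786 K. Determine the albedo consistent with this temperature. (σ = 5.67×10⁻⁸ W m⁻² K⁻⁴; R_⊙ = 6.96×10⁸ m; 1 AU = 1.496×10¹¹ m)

R_⋆ = 1.40 × 6.96×10⁸ = 9.74×10⁸ m.
d = 0.222 AU = 3.32×10¹⁰ m.
L = 4πR_⋆²σT_⋆⁴ = 4π(9.74×10⁸)² × 5.67×10⁻⁸ × (6720)⁴ = 1.38×10²⁷ W.
S = L/(4πd²) = 9.95×10⁴ W m⁻².
From T_eq⁴ = S(1−A)/(4σ): 1−A = 4σT_eq⁴/S.
1−A = 4 × 5.67×10⁻⁸ × (786)⁴ / 9.95×10⁴ = 0.870.

A ≈ 0.13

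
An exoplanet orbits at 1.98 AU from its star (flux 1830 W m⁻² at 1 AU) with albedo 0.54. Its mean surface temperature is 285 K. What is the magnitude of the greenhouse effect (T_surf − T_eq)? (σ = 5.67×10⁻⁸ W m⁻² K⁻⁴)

ΔT ≈ 109.6 K

S = 1830/1.98² = 466.8 W m⁻².
T_eq = [S(1−A)/(4σ)]^(1/4) = [466.8×0.46/(4×5.67×10⁻⁸)]^(1/4) = 175.4 K.
ΔT = T_surf − T_eq = 285 − 175.4.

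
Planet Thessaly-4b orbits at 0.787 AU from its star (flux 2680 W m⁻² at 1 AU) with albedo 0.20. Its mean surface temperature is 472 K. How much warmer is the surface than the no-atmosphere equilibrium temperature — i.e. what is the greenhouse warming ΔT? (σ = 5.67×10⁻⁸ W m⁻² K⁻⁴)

S = 2680/0.787² = 4327 W m⁻².
T_eq = [S(1−A)/(4σ)]^(1/4) = [4327×0.80/(4×5.67×10⁻⁸)]^(1/4) = 351.5 K.
ΔT = T_surf − T_eq = 472 − 351.5.

ΔT ≈ 120.5 K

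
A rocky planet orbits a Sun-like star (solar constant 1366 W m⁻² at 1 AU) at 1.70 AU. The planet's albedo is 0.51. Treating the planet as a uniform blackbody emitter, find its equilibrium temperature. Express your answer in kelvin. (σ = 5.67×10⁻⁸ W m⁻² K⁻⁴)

Flux at 1.70 AU: S = 1366/1.70² = 473 W m⁻².
Energy balance: absorbed = emitted ⇒ πR²·S(1−A) = 4πR²·σT_eq⁴, so T_eq⁴ = S(1−A)/(4σ).
T_eq = [473 × 0.49 / (4 × 5.67×10⁻⁸)]^(1/4) = (1.02×10⁹)^(1/4) = 179 K.

T_eq ≈ 179 K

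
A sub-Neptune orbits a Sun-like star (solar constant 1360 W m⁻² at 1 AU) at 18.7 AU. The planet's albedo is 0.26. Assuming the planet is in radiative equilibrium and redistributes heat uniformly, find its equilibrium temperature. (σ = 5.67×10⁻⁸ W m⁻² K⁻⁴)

T_eq ≈ 59.7 K

Flux at 18.7 AU: S = 1360/18.7² = 3.89 W m⁻².
Energy balance: absorbed = emitted ⇒ πR²·S(1−A) = 4πR²·σT_eq⁴, so T_eq⁴ = S(1−A)/(4σ).
T_eq = [3.89 × 0.74 / (4 × 5.67×10⁻⁸)]^(1/4) = (1.27×10⁷)^(1/4) = 59.7 K.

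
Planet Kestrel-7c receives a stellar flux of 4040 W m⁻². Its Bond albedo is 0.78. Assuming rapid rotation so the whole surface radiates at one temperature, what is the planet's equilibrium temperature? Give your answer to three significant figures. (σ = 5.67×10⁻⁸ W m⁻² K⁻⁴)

T_eq ≈ 250 K

Energy balance: absorbed = emitted ⇒ πR²·S(1−A) = 4πR²·σT_eq⁴, so T_eq⁴ = S(1−A)/(4σ).
T_eq = [4040 × 0.22 / (4 × 5.67×10⁻⁸)]^(1/4) = (3.92×10⁹)^(1/4) = 250 K.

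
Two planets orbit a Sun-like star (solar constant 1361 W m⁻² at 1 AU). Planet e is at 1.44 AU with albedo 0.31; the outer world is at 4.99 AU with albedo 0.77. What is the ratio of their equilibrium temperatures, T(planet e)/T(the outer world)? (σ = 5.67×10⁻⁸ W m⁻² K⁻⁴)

T₁/T₂ ≈ 2.450

T_eq = [S₀(1−A)/(4σd²)]^(1/4), so T ∝ (1−A)^(1/4) / √d.
T₁ = [1361×0.69/(4×5.67×10⁻⁸×1.44²)]^(1/4) = 211.39 K.
T₂ = [1361×0.23/(4×5.67×10⁻⁸×4.99²)]^(1/4) = 86.29 K.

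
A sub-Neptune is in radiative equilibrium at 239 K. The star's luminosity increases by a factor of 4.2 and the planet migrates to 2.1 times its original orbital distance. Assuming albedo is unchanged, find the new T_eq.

T_eq ≈ 236 K

T_eq ∝ L^(1/4) · d^(−1/2).
T′ = 239 × 4.2^(1/4) / 2.1^(1/2) = 236 K.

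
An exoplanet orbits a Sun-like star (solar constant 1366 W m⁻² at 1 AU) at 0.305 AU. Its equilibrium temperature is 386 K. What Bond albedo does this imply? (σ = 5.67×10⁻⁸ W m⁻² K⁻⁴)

Flux at 0.305 AU: S = 1366/0.305² = 1.47×10⁴ W m⁻².
From T_eq⁴ = S(1−A)/(4σ): 1−A = 4σT_eq⁴/S.
1−A = 4 × 5.67×10⁻⁸ × (386)⁴ / 1.47×10⁴ = 0.343.

A ≈ 0.66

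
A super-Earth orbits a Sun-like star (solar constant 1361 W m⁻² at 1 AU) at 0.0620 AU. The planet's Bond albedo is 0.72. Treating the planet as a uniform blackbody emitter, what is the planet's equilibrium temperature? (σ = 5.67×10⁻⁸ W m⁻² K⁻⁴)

T_eq ≈ 813 K

Flux at 0.0620 AU: S = 1361/0.0620² = 3.54×10⁵ W m⁻².
Energy balance: absorbed = emitted ⇒ πR²·S(1−A) = 4πR²·σT_eq⁴, so T_eq⁴ = S(1−A)/(4σ).
T_eq = [3.54×10⁵ × 0.28 / (4 × 5.67×10⁻⁸)]^(1/4) = (4.37×10¹¹)^(1/4) = 813 K.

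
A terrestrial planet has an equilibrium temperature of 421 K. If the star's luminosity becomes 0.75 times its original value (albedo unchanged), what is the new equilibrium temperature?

T_eq ≈ 392 K

T_eq ∝ L^(1/4) · d^(−1/2).
T′ = 421 × 0.75^(1/4) = 392 K.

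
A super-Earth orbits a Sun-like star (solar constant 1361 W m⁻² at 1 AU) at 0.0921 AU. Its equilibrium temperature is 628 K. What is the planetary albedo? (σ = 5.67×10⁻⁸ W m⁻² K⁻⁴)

A ≈ 0.78

Flux at 0.0921 AU: S = 1361/0.0921² = 1.60×10⁵ W m⁻².
From T_eq⁴ = S(1−A)/(4σ): 1−A = 4σT_eq⁴/S.
1−A = 4 × 5.67×10⁻⁸ × (628)⁴ / 1.60×10⁵ = 0.220.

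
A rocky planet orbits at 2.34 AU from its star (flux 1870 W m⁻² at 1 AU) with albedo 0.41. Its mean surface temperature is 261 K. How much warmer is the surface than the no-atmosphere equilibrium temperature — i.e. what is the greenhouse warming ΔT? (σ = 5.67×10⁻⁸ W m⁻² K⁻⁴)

S = 1870/2.34² = 341.5 W m⁻².
T_eq = [S(1−A)/(4σ)]^(1/4) = [341.5×0.59/(4×5.67×10⁻⁸)]^(1/4) = 172.6 K.
ΔT = T_surf − T_eq = 261 − 172.6.

ΔT ≈ 88.4 K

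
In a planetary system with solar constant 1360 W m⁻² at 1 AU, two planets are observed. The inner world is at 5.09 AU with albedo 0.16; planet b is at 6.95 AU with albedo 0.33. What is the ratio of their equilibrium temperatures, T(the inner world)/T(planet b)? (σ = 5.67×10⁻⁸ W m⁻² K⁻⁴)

T₁/T₂ ≈ 1.236

T_eq = [S₀(1−A)/(4σd²)]^(1/4), so T ∝ (1−A)^(1/4) / √d.
T₁ = [1360×0.84/(4×5.67×10⁻⁸×5.09²)]^(1/4) = 118.08 K.
T₂ = [1360×0.67/(4×5.67×10⁻⁸×6.95²)]^(1/4) = 95.50 K.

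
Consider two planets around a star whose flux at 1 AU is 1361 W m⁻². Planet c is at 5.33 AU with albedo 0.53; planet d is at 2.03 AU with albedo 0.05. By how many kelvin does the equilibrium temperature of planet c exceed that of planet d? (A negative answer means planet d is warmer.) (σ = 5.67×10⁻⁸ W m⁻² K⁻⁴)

ΔT ≈ -93.0 K

T_eq = [S₀(1−A)/(4σd²)]^(1/4), so T ∝ (1−A)^(1/4) / √d.
T₁ = [1361×0.47/(4×5.67×10⁻⁸×5.33²)]^(1/4) = 99.82 K.
T₂ = [1361×0.95/(4×5.67×10⁻⁸×2.03²)]^(1/4) = 192.86 K.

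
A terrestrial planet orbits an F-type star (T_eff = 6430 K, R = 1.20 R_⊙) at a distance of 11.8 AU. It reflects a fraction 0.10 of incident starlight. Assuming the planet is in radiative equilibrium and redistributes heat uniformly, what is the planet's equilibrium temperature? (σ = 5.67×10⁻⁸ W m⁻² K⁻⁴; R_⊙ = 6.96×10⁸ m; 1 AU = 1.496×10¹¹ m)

T_eq ≈ 96.3 K

R_⋆ = 1.20 × 6.96×10⁸ = 8.35×10⁸ m.
d = 11.8 AU = 1.77×10¹² m.
L = 4πR_⋆²σT_⋆⁴ = 4π(8.35×10⁸)² × 5.67×10⁻⁸ × (6430)⁴ = 8.50×10²⁶ W.
S = L/(4πd²) = 21.7 W m⁻².
Energy balance: absorbed = emitted ⇒ πR²·S(1−A) = 4πR²·σT_eq⁴, so T_eq⁴ = S(1−A)/(4σ).
T_eq = [21.7 × 0.90 / (4 × 5.67×10⁻⁸)]^(1/4) = (8.61×10⁷)^(1/4) = 96.3 K.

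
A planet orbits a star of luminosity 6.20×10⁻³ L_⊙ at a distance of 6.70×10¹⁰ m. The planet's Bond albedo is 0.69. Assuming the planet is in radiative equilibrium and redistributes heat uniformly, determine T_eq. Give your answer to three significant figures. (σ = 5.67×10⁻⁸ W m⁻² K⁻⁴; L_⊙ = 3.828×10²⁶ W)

L = 6.20×10⁻³ × 3.828×10²⁶ = 2.37×10²⁴ W.
Flux: S = L/(4πd²) = 2.37×10²⁴/(4π×(6.70×10¹⁰)²) = 42.1 W m⁻².
Energy balance: absorbed = emitted ⇒ πR²·S(1−A) = 4πR²·σT_eq⁴, so T_eq⁴ = S(1−A)/(4σ).
T_eq = [42.1 × 0.31 / (4 × 5.67×10⁻⁸)]^(1/4) = (5.75×10⁷)^(1/4) = 87.1 K.

T_eq ≈ 87.1 K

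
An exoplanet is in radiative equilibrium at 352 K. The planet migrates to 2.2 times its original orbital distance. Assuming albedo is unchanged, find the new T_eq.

T_eq ≈ 237 K

T_eq ∝ L^(1/4) · d^(−1/2).
T′ = 352 / 2.2^(1/2) = 237 K.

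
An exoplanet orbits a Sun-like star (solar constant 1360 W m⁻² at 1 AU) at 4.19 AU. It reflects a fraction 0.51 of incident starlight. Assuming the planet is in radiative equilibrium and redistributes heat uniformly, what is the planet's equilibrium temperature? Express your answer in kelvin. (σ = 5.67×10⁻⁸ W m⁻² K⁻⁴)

Flux at 4.19 AU: S = 1360/4.19² = 77.5 W m⁻².
Energy balance: absorbed = emitted ⇒ πR²·S(1−A) = 4πR²·σT_eq⁴, so T_eq⁴ = S(1−A)/(4σ).
T_eq = [77.5 × 0.49 / (4 × 5.67×10⁻⁸)]^(1/4) = (1.67×10⁸)^(1/4) = 114 K.

T_eq ≈ 114 K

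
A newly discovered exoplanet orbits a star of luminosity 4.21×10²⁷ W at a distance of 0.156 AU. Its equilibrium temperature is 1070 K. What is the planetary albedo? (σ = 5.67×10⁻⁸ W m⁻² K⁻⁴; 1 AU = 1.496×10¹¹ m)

d = 0.156 AU = 2.33×10¹⁰ m.
Flux: S = L/(4πd²) = 4.21×10²⁷/(4π×(2.33×10¹⁰)²) = 6.15×10⁵ W m⁻².
From T_eq⁴ = S(1−A)/(4σ): 1−A = 4σT_eq⁴/S.
1−A = 4 × 5.67×10⁻⁸ × (1070)⁴ / 6.15×10⁵ = 0.483.

A ≈ 0.52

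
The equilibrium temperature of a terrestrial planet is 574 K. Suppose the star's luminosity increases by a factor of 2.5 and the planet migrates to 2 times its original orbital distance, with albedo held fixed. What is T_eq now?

T_eq ∝ L^(1/4) · d^(−1/2).
T′ = 574 × 2.5^(1/4) / 2^(1/2) = 510 K.

T_eq ≈ 510 K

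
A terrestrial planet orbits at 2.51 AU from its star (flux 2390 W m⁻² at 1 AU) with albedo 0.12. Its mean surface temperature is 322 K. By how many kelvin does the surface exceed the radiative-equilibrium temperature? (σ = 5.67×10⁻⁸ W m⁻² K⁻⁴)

S = 2390/2.51² = 379.4 W m⁻².
T_eq = [S(1−A)/(4σ)]^(1/4) = [379.4×0.88/(4×5.67×10⁻⁸)]^(1/4) = 195.9 K.
ΔT = T_surf − T_eq = 322 − 195.9.

ΔT ≈ 126.1 K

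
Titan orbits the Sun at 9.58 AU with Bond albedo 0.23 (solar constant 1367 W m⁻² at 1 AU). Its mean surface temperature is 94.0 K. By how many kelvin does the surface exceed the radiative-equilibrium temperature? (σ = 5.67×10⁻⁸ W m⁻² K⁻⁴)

S = 1367/9.58² = 14.89 W m⁻².
T_eq = [S(1−A)/(4σ)]^(1/4) = [14.89×0.77/(4×5.67×10⁻⁸)]^(1/4) = 84.3 K.
ΔT = T_surf − T_eq = 94 − 84.3.

ΔT ≈ 9.7 K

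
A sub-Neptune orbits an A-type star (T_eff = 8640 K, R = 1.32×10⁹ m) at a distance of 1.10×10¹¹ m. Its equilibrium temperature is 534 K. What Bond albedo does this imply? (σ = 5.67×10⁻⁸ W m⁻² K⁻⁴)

A ≈ 0.59

L = 4πR_⋆²σT_⋆⁴ = 4π(1.32×10⁹)² × 5.67×10⁻⁸ × (8640)⁴ = 6.92×10²⁷ W.
S = L/(4πd²) = 4.55×10⁴ W m⁻².
From T_eq⁴ = S(1−A)/(4σ): 1−A = 4σT_eq⁴/S.
1−A = 4 × 5.67×10⁻⁸ × (534)⁴ / 4.55×10⁴ = 0.405.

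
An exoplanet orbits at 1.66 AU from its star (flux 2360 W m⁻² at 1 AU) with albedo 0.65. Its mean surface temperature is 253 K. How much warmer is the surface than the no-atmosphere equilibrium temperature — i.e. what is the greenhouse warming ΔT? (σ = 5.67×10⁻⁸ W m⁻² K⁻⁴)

ΔT ≈ 62.3 K

S = 2360/1.66² = 856.4 W m⁻².
T_eq = [S(1−A)/(4σ)]^(1/4) = [856.4×0.35/(4×5.67×10⁻⁸)]^(1/4) = 190.7 K.
ΔT = T_surf − T_eq = 253 − 190.7.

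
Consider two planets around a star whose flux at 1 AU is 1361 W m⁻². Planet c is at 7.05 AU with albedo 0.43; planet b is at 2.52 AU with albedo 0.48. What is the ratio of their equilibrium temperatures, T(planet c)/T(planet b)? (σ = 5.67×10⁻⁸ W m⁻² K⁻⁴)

T₁/T₂ ≈ 0.612

T_eq = [S₀(1−A)/(4σd²)]^(1/4), so T ∝ (1−A)^(1/4) / √d.
T₁ = [1361×0.57/(4×5.67×10⁻⁸×7.05²)]^(1/4) = 91.08 K.
T₂ = [1361×0.52/(4×5.67×10⁻⁸×2.52²)]^(1/4) = 148.89 K.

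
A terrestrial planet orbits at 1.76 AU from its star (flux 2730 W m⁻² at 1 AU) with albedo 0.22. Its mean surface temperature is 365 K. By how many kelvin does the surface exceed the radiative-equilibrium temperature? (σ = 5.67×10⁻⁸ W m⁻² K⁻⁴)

S = 2730/1.76² = 881.3 W m⁻².
T_eq = [S(1−A)/(4σ)]^(1/4) = [881.3×0.78/(4×5.67×10⁻⁸)]^(1/4) = 234.6 K.
ΔT = T_surf − T_eq = 365 − 234.6.

ΔT ≈ 130.4 K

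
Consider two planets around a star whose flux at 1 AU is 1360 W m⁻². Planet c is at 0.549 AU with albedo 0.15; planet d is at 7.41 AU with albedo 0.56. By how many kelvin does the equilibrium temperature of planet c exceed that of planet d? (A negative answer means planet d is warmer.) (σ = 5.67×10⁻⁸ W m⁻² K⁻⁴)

T_eq = [S₀(1−A)/(4σd²)]^(1/4), so T ∝ (1−A)^(1/4) / √d.
T₁ = [1360×0.85/(4×5.67×10⁻⁸×0.549²)]^(1/4) = 360.61 K.
T₂ = [1360×0.44/(4×5.67×10⁻⁸×7.41²)]^(1/4) = 83.26 K.

ΔT ≈ 277.4 K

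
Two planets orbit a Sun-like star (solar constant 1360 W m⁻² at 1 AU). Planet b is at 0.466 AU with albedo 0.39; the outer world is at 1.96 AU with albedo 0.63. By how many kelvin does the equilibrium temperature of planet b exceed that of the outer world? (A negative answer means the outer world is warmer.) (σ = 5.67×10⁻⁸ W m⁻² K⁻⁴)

T_eq = [S₀(1−A)/(4σd²)]^(1/4), so T ∝ (1−A)^(1/4) / √d.
T₁ = [1360×0.61/(4×5.67×10⁻⁸×0.466²)]^(1/4) = 360.26 K.
T₂ = [1360×0.37/(4×5.67×10⁻⁸×1.96²)]^(1/4) = 155.02 K.

ΔT ≈ 205.2 K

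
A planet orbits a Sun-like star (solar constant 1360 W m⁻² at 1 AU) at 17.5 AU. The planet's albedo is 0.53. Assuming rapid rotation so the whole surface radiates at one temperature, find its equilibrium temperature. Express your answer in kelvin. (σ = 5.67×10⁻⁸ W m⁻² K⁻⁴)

Flux at 17.5 AU: S = 1360/17.5² = 4.44 W m⁻².
Energy balance: absorbed = emitted ⇒ πR²·S(1−A) = 4πR²·σT_eq⁴, so T_eq⁴ = S(1−A)/(4σ).
T_eq = [4.44 × 0.47 / (4 × 5.67×10⁻⁸)]^(1/4) = (9.20×10⁶)^(1/4) = 55.1 K.

T_eq ≈ 55.1 K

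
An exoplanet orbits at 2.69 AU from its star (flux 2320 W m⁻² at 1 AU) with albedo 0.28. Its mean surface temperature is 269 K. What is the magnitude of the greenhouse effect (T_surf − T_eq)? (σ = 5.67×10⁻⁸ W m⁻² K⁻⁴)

ΔT ≈ 90.4 K

S = 2320/2.69² = 320.6 W m⁻².
T_eq = [S(1−A)/(4σ)]^(1/4) = [320.6×0.72/(4×5.67×10⁻⁸)]^(1/4) = 178.6 K.
ΔT = T_surf − T_eq = 269 − 178.6.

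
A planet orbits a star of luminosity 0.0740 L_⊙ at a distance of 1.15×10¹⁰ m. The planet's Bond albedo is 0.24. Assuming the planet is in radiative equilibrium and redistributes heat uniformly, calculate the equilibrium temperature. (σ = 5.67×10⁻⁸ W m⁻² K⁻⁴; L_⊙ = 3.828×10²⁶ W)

T_eq ≈ 489 K

L = 0.0740 × 3.828×10²⁶ = 2.83×10²⁵ W.
Flux: S = L/(4πd²) = 2.83×10²⁵/(4π×(1.15×10¹⁰)²) = 1.70×10⁴ W m⁻².
Energy balance: absorbed = emitted ⇒ πR²·S(1−A) = 4πR²·σT_eq⁴, so T_eq⁴ = S(1−A)/(4σ).
T_eq = [1.70×10⁴ × 0.76 / (4 × 5.67×10⁻⁸)]^(1/4) = (5.71×10¹⁰)^(1/4) = 489 K.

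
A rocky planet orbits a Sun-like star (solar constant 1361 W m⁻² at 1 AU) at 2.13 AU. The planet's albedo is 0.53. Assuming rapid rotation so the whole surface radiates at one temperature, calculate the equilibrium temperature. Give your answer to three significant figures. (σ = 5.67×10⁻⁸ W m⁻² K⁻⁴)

Flux at 2.13 AU: S = 1361/2.13² = 300 W m⁻².
Energy balance: absorbed = emitted ⇒ πR²·S(1−A) = 4πR²·σT_eq⁴, so T_eq⁴ = S(1−A)/(4σ).
T_eq = [300 × 0.47 / (4 × 5.67×10⁻⁸)]^(1/4) = (6.22×10⁸)^(1/4) = 158 K.

T_eq ≈ 158 K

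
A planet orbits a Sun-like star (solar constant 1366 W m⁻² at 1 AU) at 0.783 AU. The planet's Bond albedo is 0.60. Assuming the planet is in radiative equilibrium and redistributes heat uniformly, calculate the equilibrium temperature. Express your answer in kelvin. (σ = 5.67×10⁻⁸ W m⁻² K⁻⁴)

T_eq ≈ 250 K

Flux at 0.783 AU: S = 1366/0.783² = 2230 W m⁻².
Energy balance: absorbed = emitted ⇒ πR²·S(1−A) = 4πR²·σT_eq⁴, so T_eq⁴ = S(1−A)/(4σ).
T_eq = [2230 × 0.40 / (4 × 5.67×10⁻⁸)]^(1/4) = (3.93×10⁹)^(1/4) = 250 K.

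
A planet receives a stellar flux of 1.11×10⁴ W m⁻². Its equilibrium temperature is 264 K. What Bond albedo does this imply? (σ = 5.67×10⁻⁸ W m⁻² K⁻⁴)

A ≈ 0.90

From T_eq⁴ = S(1−A)/(4σ): 1−A = 4σT_eq⁴/S.
1−A = 4 × 5.67×10⁻⁸ × (264)⁴ / 1.11×10⁴ = 0.099.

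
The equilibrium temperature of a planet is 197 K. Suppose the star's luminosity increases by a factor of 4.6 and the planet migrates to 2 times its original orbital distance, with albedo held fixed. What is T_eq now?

T_eq ∝ L^(1/4) · d^(−1/2).
T′ = 197 × 4.6^(1/4) / 2^(1/2) = 204 K.

T_eq ≈ 204 K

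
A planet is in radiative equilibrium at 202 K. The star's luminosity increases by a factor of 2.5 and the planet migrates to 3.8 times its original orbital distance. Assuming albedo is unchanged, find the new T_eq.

T_eq ≈ 130 K

T_eq ∝ L^(1/4) · d^(−1/2).
T′ = 202 × 2.5^(1/4) / 3.8^(1/2) = 130 K.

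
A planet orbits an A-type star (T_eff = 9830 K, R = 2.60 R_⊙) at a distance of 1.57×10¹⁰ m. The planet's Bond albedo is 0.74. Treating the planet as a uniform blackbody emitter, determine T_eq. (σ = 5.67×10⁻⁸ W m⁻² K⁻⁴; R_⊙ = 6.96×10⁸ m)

R_⋆ = 2.60 × 6.96×10⁸ = 1.81×10⁹ m.
L = 4πR_⋆²σT_⋆⁴ = 4π(1.81×10⁹)² × 5.67×10⁻⁸ × (9830)⁴ = 2.18×10²⁸ W.
S = L/(4πd²) = 7.03×10⁶ W m⁻².
Energy balance: absorbed = emitted ⇒ πR²·S(1−A) = 4πR²·σT_eq⁴, so T_eq⁴ = S(1−A)/(4σ).
T_eq = [7.03×10⁶ × 0.26 / (4 × 5.67×10⁻⁸)]^(1/4) = (8.06×10¹²)^(1/4) = 1690 K.

T_eq ≈ 1690 K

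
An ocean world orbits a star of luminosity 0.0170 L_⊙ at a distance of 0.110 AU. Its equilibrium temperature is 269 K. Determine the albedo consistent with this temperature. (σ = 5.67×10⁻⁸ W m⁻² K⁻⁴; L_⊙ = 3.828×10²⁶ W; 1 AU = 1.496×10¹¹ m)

d = 0.110 AU = 1.65×10¹⁰ m.
L = 0.0170 × 3.828×10²⁶ = 6.51×10²⁴ W.
Flux: S = L/(4πd²) = 6.51×10²⁴/(4π×(1.65×10¹⁰)²) = 1910 W m⁻².
From T_eq⁴ = S(1−A)/(4σ): 1−A = 4σT_eq⁴/S.
1−A = 4 × 5.67×10⁻⁸ × (269)⁴ / 1910 = 0.621.

A ≈ 0.38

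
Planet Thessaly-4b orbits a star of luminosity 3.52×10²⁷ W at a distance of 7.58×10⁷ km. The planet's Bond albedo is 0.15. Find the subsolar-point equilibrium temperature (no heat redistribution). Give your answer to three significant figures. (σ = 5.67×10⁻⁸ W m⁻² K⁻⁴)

T_ss ≈ 925 K

d = 7.58×10⁷ km = 7.58×10¹⁰ m.
Flux: S = L/(4πd²) = 3.52×10²⁷/(4π×(7.58×10¹⁰)²) = 4.88×10⁴ W m⁻².
At the subsolar point the surface absorbs S(1−A) and emits σT⁴ per unit area — no factor of 4, since only the local patch is in balance.
T = [4.88×10⁴ × 0.85 / 5.67×10⁻⁸]^(1/4) = (7.31×10¹¹)^(1/4) = 925 K.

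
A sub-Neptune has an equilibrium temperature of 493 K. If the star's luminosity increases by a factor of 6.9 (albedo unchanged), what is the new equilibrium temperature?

T_eq ≈ 799 K

T_eq ∝ L^(1/4) · d^(−1/2).
T′ = 493 × 6.9^(1/4) = 799 K.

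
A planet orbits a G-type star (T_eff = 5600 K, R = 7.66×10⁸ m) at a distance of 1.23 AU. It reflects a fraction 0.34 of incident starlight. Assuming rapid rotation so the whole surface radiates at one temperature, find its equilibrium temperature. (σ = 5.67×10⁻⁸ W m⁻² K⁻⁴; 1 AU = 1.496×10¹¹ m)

T_eq ≈ 230 K

d = 1.23 AU = 1.84×10¹¹ m.
L = 4πR_⋆²σT_⋆⁴ = 4π(7.66×10⁸)² × 5.67×10⁻⁸ × (5600)⁴ = 4.11×10²⁶ W.
S = L/(4πd²) = 966 W m⁻².
Energy balance: absorbed = emitted ⇒ πR²·S(1−A) = 4πR²·σT_eq⁴, so T_eq⁴ = S(1−A)/(4σ).
T_eq = [966 × 0.66 / (4 × 5.67×10⁻⁸)]^(1/4) = (2.81×10⁹)^(1/4) = 230 K.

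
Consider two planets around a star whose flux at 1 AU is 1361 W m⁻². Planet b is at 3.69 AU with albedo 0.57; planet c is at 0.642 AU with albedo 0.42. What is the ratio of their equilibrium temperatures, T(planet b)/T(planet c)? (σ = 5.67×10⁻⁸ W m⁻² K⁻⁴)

T₁/T₂ ≈ 0.387

T_eq = [S₀(1−A)/(4σd²)]^(1/4), so T ∝ (1−A)^(1/4) / √d.
T₁ = [1361×0.43/(4×5.67×10⁻⁸×3.69²)]^(1/4) = 117.33 K.
T₂ = [1361×0.58/(4×5.67×10⁻⁸×0.642²)]^(1/4) = 303.14 K.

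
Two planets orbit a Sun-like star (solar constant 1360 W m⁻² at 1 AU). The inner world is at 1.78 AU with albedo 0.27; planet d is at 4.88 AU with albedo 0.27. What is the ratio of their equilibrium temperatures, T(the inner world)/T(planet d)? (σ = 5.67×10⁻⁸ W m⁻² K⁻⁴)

T₁/T₂ ≈ 1.656

T_eq = [S₀(1−A)/(4σd²)]^(1/4), so T ∝ (1−A)^(1/4) / √d.
T₁ = [1360×0.73/(4×5.67×10⁻⁸×1.78²)]^(1/4) = 192.79 K.
T₂ = [1360×0.73/(4×5.67×10⁻⁸×4.88²)]^(1/4) = 116.44 K.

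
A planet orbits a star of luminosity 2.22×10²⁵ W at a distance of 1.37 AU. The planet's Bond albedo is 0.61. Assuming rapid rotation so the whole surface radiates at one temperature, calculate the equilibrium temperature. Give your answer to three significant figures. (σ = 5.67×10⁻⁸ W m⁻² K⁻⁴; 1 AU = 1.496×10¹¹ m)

d = 1.37 AU = 2.05×10¹¹ m.
Flux: S = L/(4πd²) = 2.22×10²⁵/(4π×(2.05×10¹¹)²) = 42.1 W m⁻².
Energy balance: absorbed = emitted ⇒ πR²·S(1−A) = 4πR²·σT_eq⁴, so T_eq⁴ = S(1−A)/(4σ).
T_eq = [42.1 × 0.39 / (4 × 5.67×10⁻⁸)]^(1/4) = (7.23×10⁷)^(1/4) = 92.2 K.

T_eq ≈ 92.2 K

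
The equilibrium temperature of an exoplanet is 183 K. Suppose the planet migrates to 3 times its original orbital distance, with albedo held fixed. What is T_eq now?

T_eq ≈ 106 K

T_eq ∝ L^(1/4) · d^(−1/2).
T′ = 183 / 3^(1/2) = 106 K.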